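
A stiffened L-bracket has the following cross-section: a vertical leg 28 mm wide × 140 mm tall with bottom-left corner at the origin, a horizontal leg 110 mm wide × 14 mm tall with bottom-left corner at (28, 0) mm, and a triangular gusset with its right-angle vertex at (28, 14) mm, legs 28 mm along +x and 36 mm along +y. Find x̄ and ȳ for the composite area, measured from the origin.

vertical leg: A = 28 × 140 = 3920.00, centroid at (14.00, 70.00).
horizontal leg: A = 110 × 14 = 1540.00, centroid at (83.00, 7.00).
gusset: A = ½·28·36 = 504.00, centroid at (37.33, 26.00).
ΣA = 5964.00 mm², ΣAx̄ = 201516.00 mm³, ΣAȳ = 298284.00 mm³.
x̄ = 201516.00/5964.00 = 33.79 mm; ȳ = 298284.00/5964.00 = 50.01 mm.

x̄ = 33.79 mm, ȳ = 50.01 mm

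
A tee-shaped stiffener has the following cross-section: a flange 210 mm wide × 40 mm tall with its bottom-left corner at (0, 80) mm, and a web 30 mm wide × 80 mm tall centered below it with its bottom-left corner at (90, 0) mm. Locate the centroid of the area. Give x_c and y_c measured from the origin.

Part | A | x̄ᵢ | ȳᵢ | A·x̄ᵢ | A·ȳᵢ
web | 2400.00 | 105.00 | 40.00 | 252000.00 | 96000.00
flange | 8400.00 | 105.00 | 100.00 | 882000.00 | 840000.00
Σ | 10800.00 |  |  | 1134000.00 | 936000.00
x_c = 1134000.00 / 10800.00 = 105.00 mm
y_c = 936000.00 / 10800.00 = 86.67 mm

x_c = 105.00 mm, y_c = 86.67 mm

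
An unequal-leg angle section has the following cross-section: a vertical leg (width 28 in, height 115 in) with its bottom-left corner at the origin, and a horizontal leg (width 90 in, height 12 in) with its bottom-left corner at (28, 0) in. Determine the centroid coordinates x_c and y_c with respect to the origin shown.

x_c = 28.82 in, y_c = 44.57 in

vertical leg: A = 28 × 115 = 3220.00, centroid at (14.00, 57.50).
horizontal leg: A = 90 × 12 = 1080.00, centroid at (73.00, 6.00).
ΣA = 4300.00 in², ΣAx_c = 123920.00 in³, ΣAy_c = 191630.00 in³.
x_c = 123920.00/4300.00 = 28.82 in; y_c = 191630.00/4300.00 = 44.57 in.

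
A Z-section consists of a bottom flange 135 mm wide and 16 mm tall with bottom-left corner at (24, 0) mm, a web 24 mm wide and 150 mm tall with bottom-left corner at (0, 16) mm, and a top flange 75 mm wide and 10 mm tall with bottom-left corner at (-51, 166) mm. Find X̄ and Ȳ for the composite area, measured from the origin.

bottom flange: A = 135 × 16 = 2160.00, centroid at (91.50, 8.00).
web: A = 24 × 150 = 3600.00, centroid at (12.00, 91.00).
top flange: A = 75 × 10 = 750.00, centroid at (-13.50, 171.00).
ΣA = 6510.00 mm²
ΣAX̄ = (2160.00)(91.50) + (3600.00)(12.00) + (750.00)(-13.50) = 230715.00 mm³
ΣAȲ = (2160.00)(8.00) + (3600.00)(91.00) + (750.00)(171.00) = 473130.00 mm³
X̄ = 230715.00 / 6510.00 = 35.44 mm
Ȳ = 473130.00 / 6510.00 = 72.68 mm

X̄ = 35.44 mm, Ȳ = 72.68 mm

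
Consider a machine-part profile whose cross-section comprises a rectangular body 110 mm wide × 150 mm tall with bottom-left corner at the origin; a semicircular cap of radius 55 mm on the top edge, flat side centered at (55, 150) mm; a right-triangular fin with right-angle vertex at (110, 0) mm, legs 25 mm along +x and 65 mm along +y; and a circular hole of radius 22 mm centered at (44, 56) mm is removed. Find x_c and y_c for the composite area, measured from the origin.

x_c = 58.32 mm, y_c = 97.04 mm

rectangular body: A = 110 × 150 = 16500.00, centroid at (55.00, 75.00).
semicircular top: A = ½π·55² = 4751.66, centroid at (55.00, 173.34).
triangular fin: A = ½·25·65 = 812.50, centroid at (118.33, 21.67).
hole: A = −π·22² = -1520.53, centroid at (44.00, 56.00).
ΣA = 20543.63 mm², ΣAx_c = 1198083.72 mm³, ΣAy_c = 1993619.94 mm³.
x_c = 1198083.72/20543.63 = 58.32 mm; y_c = 1993619.94/20543.63 = 97.04 mm.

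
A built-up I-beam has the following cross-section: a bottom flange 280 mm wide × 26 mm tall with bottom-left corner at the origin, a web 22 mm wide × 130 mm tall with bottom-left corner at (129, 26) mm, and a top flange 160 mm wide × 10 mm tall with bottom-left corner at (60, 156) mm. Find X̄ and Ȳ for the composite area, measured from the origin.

X̄ = 140.00 mm, Ȳ = 52.17 mm

bottom flange: A = 280 × 26 = 7280.00, centroid at (140.00, 13.00).
web: A = 22 × 130 = 2860.00, centroid at (140.00, 91.00).
top flange: A = 160 × 10 = 1600.00, centroid at (140.00, 161.00).
ΣA = 11740.00 mm², ΣAX̄ = 1643600.00 mm³, ΣAȲ = 612500.00 mm³.
X̄ = 1643600.00/11740.00 = 140.00 mm; Ȳ = 612500.00/11740.00 = 52.17 mm.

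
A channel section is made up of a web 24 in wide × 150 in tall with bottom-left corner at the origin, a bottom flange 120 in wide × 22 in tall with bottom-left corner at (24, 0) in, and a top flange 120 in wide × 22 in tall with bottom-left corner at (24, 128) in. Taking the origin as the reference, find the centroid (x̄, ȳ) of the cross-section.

x̄ = 54.81 in, ȳ = 75.00 in

web: A = 24 × 150 = 3600.00, centroid at (12.00, 75.00).
bottom flange: A = 120 × 22 = 2640.00, centroid at (84.00, 11.00).
top flange: A = 120 × 22 = 2640.00, centroid at (84.00, 139.00).
ΣA = 8880.00 in²
ΣAx̄ = (3600.00)(12.00) + (2640.00)(84.00) + (2640.00)(84.00) = 486720.00 in³
ΣAȳ = (3600.00)(75.00) + (2640.00)(11.00) + (2640.00)(139.00) = 666000.00 in³
x̄ = 486720.00 / 8880.00 = 54.81 in
ȳ = 666000.00 / 8880.00 = 75.00 in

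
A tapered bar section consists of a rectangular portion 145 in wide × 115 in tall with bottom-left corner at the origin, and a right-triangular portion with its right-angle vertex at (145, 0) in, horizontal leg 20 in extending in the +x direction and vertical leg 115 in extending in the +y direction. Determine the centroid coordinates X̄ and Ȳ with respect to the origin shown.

rectangular portion: A = 145 × 115 = 16675.00, centroid at (72.50, 57.50).
triangular portion: A = ½·20·115 = 1150.00, centroid at (151.67, 38.33).
ΣA = 17825.00 in², ΣAX̄ = 1383354.17 in³, ΣAȲ = 1002895.83 in³.
X̄ = 1383354.17/17825.00 = 77.61 in; Ȳ = 1002895.83/17825.00 = 56.26 in.

X̄ = 77.61 in, Ȳ = 56.26 in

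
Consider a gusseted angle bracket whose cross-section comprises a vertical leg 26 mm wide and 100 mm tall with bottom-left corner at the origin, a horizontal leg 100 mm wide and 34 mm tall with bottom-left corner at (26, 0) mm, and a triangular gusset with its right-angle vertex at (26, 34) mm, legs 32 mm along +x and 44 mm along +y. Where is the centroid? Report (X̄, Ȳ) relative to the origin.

Part | A | x̄ᵢ | ȳᵢ | A·x̄ᵢ | A·ȳᵢ
vertical leg | 2600.00 | 13.00 | 50.00 | 33800.00 | 130000.00
horizontal leg | 3400.00 | 76.00 | 17.00 | 258400.00 | 57800.00
gusset | 704.00 | 36.67 | 48.67 | 25813.33 | 34261.33
Σ | 6704.00 |  |  | 318013.33 | 222061.33
X̄ = 318013.33 / 6704.00 = 47.44 mm
Ȳ = 222061.33 / 6704.00 = 33.12 mm

X̄ = 47.44 mm, Ȳ = 33.12 mm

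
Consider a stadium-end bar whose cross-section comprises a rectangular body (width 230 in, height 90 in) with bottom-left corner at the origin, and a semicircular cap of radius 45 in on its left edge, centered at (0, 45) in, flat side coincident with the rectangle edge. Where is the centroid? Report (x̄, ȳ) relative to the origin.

x̄ = 97.14 in, ȳ = 45.00 in

Part | A | x̄ᵢ | ȳᵢ | A·x̄ᵢ | A·ȳᵢ
rectangular body | 20700.00 | 115.00 | 45.00 | 2380500.00 | 931500.00
semicircular end | 3180.86 | -19.10 | 45.00 | -60750.00 | 143138.82
Σ | 23880.86 |  |  | 2319750.00 | 1074638.82
x̄ = 2319750.00 / 23880.86 = 97.14 in
ȳ = 1074638.82 / 23880.86 = 45.00 in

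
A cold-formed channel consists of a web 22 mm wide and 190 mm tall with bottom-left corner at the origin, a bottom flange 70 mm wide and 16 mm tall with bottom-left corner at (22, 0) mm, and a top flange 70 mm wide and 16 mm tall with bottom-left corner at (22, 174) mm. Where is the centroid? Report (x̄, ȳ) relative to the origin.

x̄ = 27.05 mm, ȳ = 95.00 mm

web: A = 22 × 190 = 4180.00, centroid at (11.00, 95.00).
bottom flange: A = 70 × 16 = 1120.00, centroid at (57.00, 8.00).
top flange: A = 70 × 16 = 1120.00, centroid at (57.00, 182.00).
ΣA = 6420.00 mm², ΣAx̄ = 173660.00 mm³, ΣAȳ = 609900.00 mm³.
x̄ = 173660.00/6420.00 = 27.05 mm; ȳ = 609900.00/6420.00 = 95.00 mm.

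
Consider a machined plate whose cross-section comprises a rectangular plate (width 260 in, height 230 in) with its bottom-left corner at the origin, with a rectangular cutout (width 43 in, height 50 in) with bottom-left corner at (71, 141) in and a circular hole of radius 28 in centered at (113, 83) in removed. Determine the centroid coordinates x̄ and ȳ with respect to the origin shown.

plate: A = 260 × 230 = 59800.00, centroid at (130.00, 115.00).
hole 1: A = −(43 × 50) = -2150.00, centroid at (92.50, 166.00).
hole 2: A = −π·28² = -2463.01, centroid at (113.00, 83.00).
ΣA = 55186.99 in²
ΣAx̄ = (59800.00)(130.00) + (-2150.00)(92.50) + (-2463.01)(113.00) = 7296805.02 in³
ΣAȳ = (59800.00)(115.00) + (-2150.00)(166.00) + (-2463.01)(83.00) = 6315670.28 in³
x̄ = 7296805.02 / 55186.99 = 132.22 in
ȳ = 6315670.28 / 55186.99 = 114.44 in

x̄ = 132.22 in, ȳ = 114.44 in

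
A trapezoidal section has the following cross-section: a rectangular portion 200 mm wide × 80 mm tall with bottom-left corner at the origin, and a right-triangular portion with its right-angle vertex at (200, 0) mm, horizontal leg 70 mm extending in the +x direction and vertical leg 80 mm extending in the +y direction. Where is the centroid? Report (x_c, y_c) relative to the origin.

x_c = 118.37 mm, y_c = 38.01 mm

Part | A | x̄ᵢ | ȳᵢ | A·x̄ᵢ | A·ȳᵢ
rectangular portion | 16000.00 | 100.00 | 40.00 | 1600000.00 | 640000.00
triangular portion | 2800.00 | 223.33 | 26.67 | 625333.33 | 74666.67
Σ | 18800.00 |  |  | 2225333.33 | 714666.67
x_c = 2225333.33 / 18800.00 = 118.37 mm
y_c = 714666.67 / 18800.00 = 38.01 mm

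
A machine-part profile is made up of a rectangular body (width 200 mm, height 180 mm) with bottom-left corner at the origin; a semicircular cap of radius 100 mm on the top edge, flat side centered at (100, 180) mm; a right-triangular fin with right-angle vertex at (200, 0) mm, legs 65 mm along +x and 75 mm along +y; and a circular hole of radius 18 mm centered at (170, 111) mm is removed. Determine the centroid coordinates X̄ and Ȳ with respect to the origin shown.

rectangular body: A = 200 × 180 = 36000.00, centroid at (100.00, 90.00).
semicircular top: A = ½π·100² = 15707.96, centroid at (100.00, 222.44).
triangular fin: A = ½·65·75 = 2437.50, centroid at (221.67, 25.00).
hole: A = −π·18² = -1017.88, centroid at (170.00, 111.00).
ΣA = 53127.59 mm², ΣAX̄ = 5538069.90 mm³, ΣAȲ = 6682053.32 mm³.
X̄ = 5538069.90/53127.59 = 104.24 mm; Ȳ = 6682053.32/53127.59 = 125.77 mm.

X̄ = 104.24 mm, Ȳ = 125.77 mm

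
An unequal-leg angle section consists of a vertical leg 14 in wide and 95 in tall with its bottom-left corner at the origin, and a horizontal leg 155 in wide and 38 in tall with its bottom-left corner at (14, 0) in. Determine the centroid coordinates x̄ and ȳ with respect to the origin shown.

x̄ = 75.93 in, ȳ = 24.25 in

vertical leg: A = 14 × 95 = 1330.00, centroid at (7.00, 47.50).
horizontal leg: A = 155 × 38 = 5890.00, centroid at (91.50, 19.00).
ΣA = 7220.00 in²
ΣAx̄ = (1330.00)(7.00) + (5890.00)(91.50) = 548245.00 in³
ΣAȳ = (1330.00)(47.50) + (5890.00)(19.00) = 175085.00 in³
x̄ = 548245.00 / 7220.00 = 75.93 in
ȳ = 175085.00 / 7220.00 = 24.25 in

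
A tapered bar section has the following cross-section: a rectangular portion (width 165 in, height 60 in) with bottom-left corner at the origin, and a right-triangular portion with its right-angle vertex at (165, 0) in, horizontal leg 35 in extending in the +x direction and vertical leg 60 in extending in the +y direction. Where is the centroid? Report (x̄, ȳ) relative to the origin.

rectangular portion: A = 165 × 60 = 9900.00, centroid at (82.50, 30.00).
triangular portion: A = ½·35·60 = 1050.00, centroid at (176.67, 20.00).
ΣA = 10950.00 in²
ΣAx̄ = (9900.00)(82.50) + (1050.00)(176.67) = 1002250.00 in³
ΣAȳ = (9900.00)(30.00) + (1050.00)(20.00) = 318000.00 in³
x̄ = 1002250.00 / 10950.00 = 91.53 in
ȳ = 318000.00 / 10950.00 = 29.04 in

x̄ = 91.53 in, ȳ = 29.04 in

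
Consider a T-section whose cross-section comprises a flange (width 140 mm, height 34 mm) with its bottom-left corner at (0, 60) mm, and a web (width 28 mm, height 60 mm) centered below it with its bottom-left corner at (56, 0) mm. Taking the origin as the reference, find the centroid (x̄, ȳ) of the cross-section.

web: A = 28 × 60 = 1680.00, centroid at (70.00, 30.00).
flange: A = 140 × 34 = 4760.00, centroid at (70.00, 77.00).
ΣA = 6440.00 mm²
ΣAx̄ = (1680.00)(70.00) + (4760.00)(70.00) = 450800.00 mm³
ΣAȳ = (1680.00)(30.00) + (4760.00)(77.00) = 416920.00 mm³
x̄ = 450800.00 / 6440.00 = 70.00 mm
ȳ = 416920.00 / 6440.00 = 64.74 mm

x̄ = 70.00 mm, ȳ = 64.74 mm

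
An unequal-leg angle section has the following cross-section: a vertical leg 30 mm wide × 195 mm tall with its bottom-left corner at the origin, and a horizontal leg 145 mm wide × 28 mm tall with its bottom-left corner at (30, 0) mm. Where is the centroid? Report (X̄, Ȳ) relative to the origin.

Part | A | x̄ᵢ | ȳᵢ | A·x̄ᵢ | A·ȳᵢ
vertical leg | 5850.00 | 15.00 | 97.50 | 87750.00 | 570375.00
horizontal leg | 4060.00 | 102.50 | 14.00 | 416150.00 | 56840.00
Σ | 9910.00 |  |  | 503900.00 | 627215.00
X̄ = 503900.00 / 9910.00 = 50.85 mm
Ȳ = 627215.00 / 9910.00 = 63.29 mm

X̄ = 50.85 mm, Ȳ = 63.29 mm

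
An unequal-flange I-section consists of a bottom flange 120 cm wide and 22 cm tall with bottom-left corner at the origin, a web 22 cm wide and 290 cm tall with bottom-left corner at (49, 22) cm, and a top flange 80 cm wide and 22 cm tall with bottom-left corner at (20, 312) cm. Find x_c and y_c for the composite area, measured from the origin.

bottom flange: A = 120 × 22 = 2640.00, centroid at (60.00, 11.00).
web: A = 22 × 290 = 6380.00, centroid at (60.00, 167.00).
top flange: A = 80 × 22 = 1760.00, centroid at (60.00, 323.00).
ΣA = 10780.00 cm², ΣAx_c = 646800.00 cm³, ΣAy_c = 1662980.00 cm³.
x_c = 646800.00/10780.00 = 60.00 cm; y_c = 1662980.00/10780.00 = 154.27 cm.

x_c = 60.00 cm, y_c = 154.27 cm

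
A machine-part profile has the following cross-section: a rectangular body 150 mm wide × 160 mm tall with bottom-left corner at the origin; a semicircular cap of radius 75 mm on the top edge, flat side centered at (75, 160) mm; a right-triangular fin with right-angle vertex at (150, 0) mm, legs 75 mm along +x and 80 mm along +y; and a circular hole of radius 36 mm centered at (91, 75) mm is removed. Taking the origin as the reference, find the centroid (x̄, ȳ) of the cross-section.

x̄ = 82.39 mm, ȳ = 106.71 mm

rectangular body: A = 150 × 160 = 24000.00, centroid at (75.00, 80.00).
semicircular top: A = ½π·75² = 8835.73, centroid at (75.00, 191.83).
triangular fin: A = ½·75·80 = 3000.00, centroid at (175.00, 26.67).
hole: A = −π·36² = -4071.50, centroid at (91.00, 75.00).
ΣA = 31764.23 mm²
ΣAx̄ = (24000.00)(75.00) + (8835.73)(75.00) + (3000.00)(175.00) + (-4071.50)(91.00) = 2617172.83 mm³
ΣAȳ = (24000.00)(80.00) + (8835.73)(191.83) + (3000.00)(26.67) + (-4071.50)(75.00) = 3389603.89 mm³
x̄ = 2617172.83 / 31764.23 = 82.39 mm
ȳ = 3389603.89 / 31764.23 = 106.71 mm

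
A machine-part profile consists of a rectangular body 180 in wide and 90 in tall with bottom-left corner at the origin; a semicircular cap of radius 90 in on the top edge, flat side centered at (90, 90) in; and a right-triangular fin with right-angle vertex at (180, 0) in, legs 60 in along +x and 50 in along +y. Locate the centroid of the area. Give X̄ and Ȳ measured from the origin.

rectangular body: A = 180 × 90 = 16200.00, centroid at (90.00, 45.00).
semicircular top: A = ½π·90² = 12723.45, centroid at (90.00, 128.20).
triangular fin: A = ½·60·50 = 1500.00, centroid at (200.00, 16.67).
ΣA = 30423.45 in²
ΣAX̄ = (16200.00)(90.00) + (12723.45)(90.00) + (1500.00)(200.00) = 2903110.52 in³
ΣAȲ = (16200.00)(45.00) + (12723.45)(128.20) + (1500.00)(16.67) = 2385110.52 in³
X̄ = 2903110.52 / 30423.45 = 95.42 in
Ȳ = 2385110.52 / 30423.45 = 78.40 in

X̄ = 95.42 in, Ȳ = 78.40 in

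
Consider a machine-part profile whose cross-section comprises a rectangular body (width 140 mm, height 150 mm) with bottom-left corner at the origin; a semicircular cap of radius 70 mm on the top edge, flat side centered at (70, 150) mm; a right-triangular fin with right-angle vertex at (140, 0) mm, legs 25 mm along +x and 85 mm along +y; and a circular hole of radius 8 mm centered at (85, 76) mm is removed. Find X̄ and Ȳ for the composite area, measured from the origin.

rectangular body: A = 140 × 150 = 21000.00, centroid at (70.00, 75.00).
semicircular top: A = ½π·70² = 7696.90, centroid at (70.00, 179.71).
triangular fin: A = ½·25·85 = 1062.50, centroid at (148.33, 28.33).
hole: A = −π·8² = -201.06, centroid at (85.00, 76.00).
ΣA = 29558.34 mm²
ΣAX̄ = (21000.00)(70.00) + (7696.90)(70.00) + (1062.50)(148.33) + (-201.06)(85.00) = 2149297.04 mm³
ΣAȲ = (21000.00)(75.00) + (7696.90)(179.71) + (1062.50)(28.33) + (-201.06)(76.00) = 2973025.43 mm³
X̄ = 2149297.04 / 29558.34 = 72.71 mm
Ȳ = 2973025.43 / 29558.34 = 100.58 mm

X̄ = 72.71 mm, Ȳ = 100.58 mm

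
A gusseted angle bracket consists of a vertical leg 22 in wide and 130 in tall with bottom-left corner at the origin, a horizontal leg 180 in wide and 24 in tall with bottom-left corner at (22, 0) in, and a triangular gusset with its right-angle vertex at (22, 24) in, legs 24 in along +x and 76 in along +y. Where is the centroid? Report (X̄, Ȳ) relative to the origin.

X̄ = 67.06 in, Ȳ = 34.94 in

Part | A | x̄ᵢ | ȳᵢ | A·x̄ᵢ | A·ȳᵢ
vertical leg | 2860.00 | 11.00 | 65.00 | 31460.00 | 185900.00
horizontal leg | 4320.00 | 112.00 | 12.00 | 483840.00 | 51840.00
gusset | 912.00 | 30.00 | 49.33 | 27360.00 | 44992.00
Σ | 8092.00 |  |  | 542660.00 | 282732.00
X̄ = 542660.00 / 8092.00 = 67.06 in
Ȳ = 282732.00 / 8092.00 = 34.94 in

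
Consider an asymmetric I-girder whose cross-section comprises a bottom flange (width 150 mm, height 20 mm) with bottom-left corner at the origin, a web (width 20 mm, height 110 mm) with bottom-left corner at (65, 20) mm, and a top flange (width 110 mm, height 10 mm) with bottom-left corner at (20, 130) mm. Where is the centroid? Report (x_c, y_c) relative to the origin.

x_c = 75.00 mm, y_c = 54.52 mm

bottom flange: A = 150 × 20 = 3000.00, centroid at (75.00, 10.00).
web: A = 20 × 110 = 2200.00, centroid at (75.00, 75.00).
top flange: A = 110 × 10 = 1100.00, centroid at (75.00, 135.00).
ΣA = 6300.00 mm², ΣAx_c = 472500.00 mm³, ΣAy_c = 343500.00 mm³.
x_c = 472500.00/6300.00 = 75.00 mm; y_c = 343500.00/6300.00 = 54.52 mm.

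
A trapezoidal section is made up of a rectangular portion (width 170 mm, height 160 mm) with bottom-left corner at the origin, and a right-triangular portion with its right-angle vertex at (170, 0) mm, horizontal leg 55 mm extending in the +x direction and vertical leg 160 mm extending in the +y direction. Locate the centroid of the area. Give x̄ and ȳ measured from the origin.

rectangular portion: A = 170 × 160 = 27200.00, centroid at (85.00, 80.00).
triangular portion: A = ½·55·160 = 4400.00, centroid at (188.33, 53.33).
ΣA = 31600.00 mm²
ΣAx̄ = (27200.00)(85.00) + (4400.00)(188.33) = 3140666.67 mm³
ΣAȳ = (27200.00)(80.00) + (4400.00)(53.33) = 2410666.67 mm³
x̄ = 3140666.67 / 31600.00 = 99.39 mm
ȳ = 2410666.67 / 31600.00 = 76.29 mm

x̄ = 99.39 mm, ȳ = 76.29 mm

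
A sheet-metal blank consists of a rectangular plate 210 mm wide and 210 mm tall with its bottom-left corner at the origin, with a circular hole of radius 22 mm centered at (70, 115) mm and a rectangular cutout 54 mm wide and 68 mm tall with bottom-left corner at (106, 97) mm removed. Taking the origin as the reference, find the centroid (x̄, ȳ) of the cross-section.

x̄ = 103.73 mm, ȳ = 102.16 mm

plate: A = 210 × 210 = 44100.00, centroid at (105.00, 105.00).
hole 1: A = −π·22² = -1520.53, centroid at (70.00, 115.00).
hole 2: A = −(54 × 68) = -3672.00, centroid at (133.00, 131.00).
ΣA = 38907.47 mm²
ΣAx̄ = (44100.00)(105.00) + (-1520.53)(70.00) + (-3672.00)(133.00) = 4035686.84 mm³
ΣAȳ = (44100.00)(105.00) + (-1520.53)(115.00) + (-3672.00)(131.00) = 3974606.95 mm³
x̄ = 4035686.84 / 38907.47 = 103.73 mm
ȳ = 3974606.95 / 38907.47 = 102.16 mm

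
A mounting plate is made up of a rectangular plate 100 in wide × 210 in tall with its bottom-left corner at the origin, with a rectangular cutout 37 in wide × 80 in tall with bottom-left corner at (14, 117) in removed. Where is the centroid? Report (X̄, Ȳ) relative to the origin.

Part | A | x̄ᵢ | ȳᵢ | A·x̄ᵢ | A·ȳᵢ
plate | 21000.00 | 50.00 | 105.00 | 1050000.00 | 2205000.00
hole | -2960.00 | 32.50 | 157.00 | -96200.00 | -464720.00
Σ | 18040.00 |  |  | 953800.00 | 1740280.00
X̄ = 953800.00 / 18040.00 = 52.87 in
Ȳ = 1740280.00 / 18040.00 = 96.47 in

X̄ = 52.87 in, Ȳ = 96.47 in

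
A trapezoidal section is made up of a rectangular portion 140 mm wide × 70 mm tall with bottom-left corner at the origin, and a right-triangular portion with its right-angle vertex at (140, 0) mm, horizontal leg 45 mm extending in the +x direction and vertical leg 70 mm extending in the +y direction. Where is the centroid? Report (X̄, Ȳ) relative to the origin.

X̄ = 81.77 mm, Ȳ = 33.38 mm

Part | A | x̄ᵢ | ȳᵢ | A·x̄ᵢ | A·ȳᵢ
rectangular portion | 9800.00 | 70.00 | 35.00 | 686000.00 | 343000.00
triangular portion | 1575.00 | 155.00 | 23.33 | 244125.00 | 36750.00
Σ | 11375.00 |  |  | 930125.00 | 379750.00
X̄ = 930125.00 / 11375.00 = 81.77 mm
Ȳ = 379750.00 / 11375.00 = 33.38 mm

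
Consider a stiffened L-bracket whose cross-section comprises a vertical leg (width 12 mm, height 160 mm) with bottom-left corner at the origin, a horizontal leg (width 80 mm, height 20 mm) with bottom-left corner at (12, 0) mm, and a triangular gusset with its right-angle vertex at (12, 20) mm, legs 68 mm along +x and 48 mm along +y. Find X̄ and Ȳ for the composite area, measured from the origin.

Part | A | x̄ᵢ | ȳᵢ | A·x̄ᵢ | A·ȳᵢ
vertical leg | 1920.00 | 6.00 | 80.00 | 11520.00 | 153600.00
horizontal leg | 1600.00 | 52.00 | 10.00 | 83200.00 | 16000.00
gusset | 1632.00 | 34.67 | 36.00 | 56576.00 | 58752.00
Σ | 5152.00 |  |  | 151296.00 | 228352.00
X̄ = 151296.00 / 5152.00 = 29.37 mm
Ȳ = 228352.00 / 5152.00 = 44.32 mm

X̄ = 29.37 mm, Ȳ = 44.32 mm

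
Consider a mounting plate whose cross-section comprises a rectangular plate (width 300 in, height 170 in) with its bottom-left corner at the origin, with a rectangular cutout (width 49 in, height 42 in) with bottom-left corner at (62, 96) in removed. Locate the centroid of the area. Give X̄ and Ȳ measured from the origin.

X̄ = 152.67 in, Ȳ = 83.65 in

plate: A = 300 × 170 = 51000.00, centroid at (150.00, 85.00).
hole: A = −(49 × 42) = -2058.00, centroid at (86.50, 117.00).
ΣA = 48942.00 in²
ΣAX̄ = (51000.00)(150.00) + (-2058.00)(86.50) = 7471983.00 in³
ΣAȲ = (51000.00)(85.00) + (-2058.00)(117.00) = 4094214.00 in³
X̄ = 7471983.00 / 48942.00 = 152.67 in
Ȳ = 4094214.00 / 48942.00 = 83.65 in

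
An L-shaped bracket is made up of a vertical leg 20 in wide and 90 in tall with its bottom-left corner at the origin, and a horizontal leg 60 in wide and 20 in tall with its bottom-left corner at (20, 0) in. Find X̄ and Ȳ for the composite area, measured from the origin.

vertical leg: A = 20 × 90 = 1800.00, centroid at (10.00, 45.00).
horizontal leg: A = 60 × 20 = 1200.00, centroid at (50.00, 10.00).
ΣA = 3000.00 in², ΣAX̄ = 78000.00 in³, ΣAȲ = 93000.00 in³.
X̄ = 78000.00/3000.00 = 26.00 in; Ȳ = 93000.00/3000.00 = 31.00 in.

X̄ = 26.00 in, Ȳ = 31.00 in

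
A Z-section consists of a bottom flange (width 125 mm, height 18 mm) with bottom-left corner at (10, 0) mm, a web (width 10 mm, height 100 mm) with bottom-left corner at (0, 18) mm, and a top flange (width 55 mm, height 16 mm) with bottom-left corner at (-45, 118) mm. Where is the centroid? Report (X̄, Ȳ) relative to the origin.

X̄ = 36.98 mm, Ȳ = 48.22 mm

bottom flange: A = 125 × 18 = 2250.00, centroid at (72.50, 9.00).
web: A = 10 × 100 = 1000.00, centroid at (5.00, 68.00).
top flange: A = 55 × 16 = 880.00, centroid at (-17.50, 126.00).
ΣA = 4130.00 mm², ΣAX̄ = 152725.00 mm³, ΣAȲ = 199130.00 mm³.
X̄ = 152725.00/4130.00 = 36.98 mm; Ȳ = 199130.00/4130.00 = 48.22 mm.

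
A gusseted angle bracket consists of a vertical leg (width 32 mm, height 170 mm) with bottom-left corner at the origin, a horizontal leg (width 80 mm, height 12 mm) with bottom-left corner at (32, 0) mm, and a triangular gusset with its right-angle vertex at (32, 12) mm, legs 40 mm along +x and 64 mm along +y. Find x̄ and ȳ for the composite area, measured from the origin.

vertical leg: A = 32 × 170 = 5440.00, centroid at (16.00, 85.00).
horizontal leg: A = 80 × 12 = 960.00, centroid at (72.00, 6.00).
gusset: A = ½·40·64 = 1280.00, centroid at (45.33, 33.33).
ΣA = 7680.00 mm², ΣAx̄ = 214186.67 mm³, ΣAȳ = 510826.67 mm³.
x̄ = 214186.67/7680.00 = 27.89 mm; ȳ = 510826.67/7680.00 = 66.51 mm.

x̄ = 27.89 mm, ȳ = 66.51 mm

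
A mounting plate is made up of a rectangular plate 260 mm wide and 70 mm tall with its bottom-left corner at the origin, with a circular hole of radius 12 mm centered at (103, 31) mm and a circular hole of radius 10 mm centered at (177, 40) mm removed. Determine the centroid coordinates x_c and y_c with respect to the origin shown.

x_c = 129.85 mm, y_c = 35.01 mm

plate: A = 260 × 70 = 18200.00, centroid at (130.00, 35.00).
hole 1: A = −π·12² = -452.39, centroid at (103.00, 31.00).
hole 2: A = −π·10² = -314.16, centroid at (177.00, 40.00).
ΣA = 17433.45 mm², ΣAx_c = 2263797.71 mm³, ΣAy_c = 610409.56 mm³.
x_c = 2263797.71/17433.45 = 129.85 mm; y_c = 610409.56/17433.45 = 35.01 mm.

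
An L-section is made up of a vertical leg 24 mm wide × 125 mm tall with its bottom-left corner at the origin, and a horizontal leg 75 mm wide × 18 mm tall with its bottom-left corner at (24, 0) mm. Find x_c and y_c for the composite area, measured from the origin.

x_c = 27.36 mm, y_c = 45.90 mm

Part | A | x̄ᵢ | ȳᵢ | A·x̄ᵢ | A·ȳᵢ
vertical leg | 3000.00 | 12.00 | 62.50 | 36000.00 | 187500.00
horizontal leg | 1350.00 | 61.50 | 9.00 | 83025.00 | 12150.00
Σ | 4350.00 |  |  | 119025.00 | 199650.00
x_c = 119025.00 / 4350.00 = 27.36 mm
y_c = 199650.00 / 4350.00 = 45.90 mm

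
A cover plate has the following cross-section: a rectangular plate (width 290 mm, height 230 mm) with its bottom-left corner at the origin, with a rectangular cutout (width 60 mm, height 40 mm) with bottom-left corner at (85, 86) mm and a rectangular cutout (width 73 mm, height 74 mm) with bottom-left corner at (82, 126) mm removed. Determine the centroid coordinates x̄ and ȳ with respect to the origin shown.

x̄ = 148.65 mm, ȳ = 110.96 mm

Part | A | x̄ᵢ | ȳᵢ | A·x̄ᵢ | A·ȳᵢ
plate | 66700.00 | 145.00 | 115.00 | 9671500.00 | 7670500.00
hole 1 | -2400.00 | 115.00 | 106.00 | -276000.00 | -254400.00
hole 2 | -5402.00 | 118.50 | 163.00 | -640137.00 | -880526.00
Σ | 58898.00 |  |  | 8755363.00 | 6535574.00
x̄ = 8755363.00 / 58898.00 = 148.65 mm
ȳ = 6535574.00 / 58898.00 = 110.96 mm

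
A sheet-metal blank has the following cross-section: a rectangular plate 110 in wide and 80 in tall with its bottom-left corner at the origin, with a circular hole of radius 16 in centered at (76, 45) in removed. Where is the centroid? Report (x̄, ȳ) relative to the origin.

Part | A | x̄ᵢ | ȳᵢ | A·x̄ᵢ | A·ȳᵢ
plate | 8800.00 | 55.00 | 40.00 | 484000.00 | 352000.00
hole | -804.25 | 76.00 | 45.00 | -61122.83 | -36191.15
Σ | 7995.75 |  |  | 422877.17 | 315808.85
x̄ = 422877.17 / 7995.75 = 52.89 in
ȳ = 315808.85 / 7995.75 = 39.50 in

x̄ = 52.89 in, ȳ = 39.50 in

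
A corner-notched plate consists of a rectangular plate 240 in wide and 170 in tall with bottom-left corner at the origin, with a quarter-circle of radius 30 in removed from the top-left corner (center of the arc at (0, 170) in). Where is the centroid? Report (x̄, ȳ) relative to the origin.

plate: A = 240 × 170 = 40800.00, centroid at (120.00, 85.00).
removed quarter-circle: A = −¼π·30² = -706.86, centroid at (12.73, 157.27).
ΣA = 40093.14 in²
ΣAx̄ = (40800.00)(120.00) + (-706.86)(12.73) = 4887000.00 in³
ΣAȳ = (40800.00)(85.00) + (-706.86)(157.27) = 3356834.08 in³
x̄ = 4887000.00 / 40093.14 = 121.89 in
ȳ = 3356834.08 / 40093.14 = 83.73 in

x̄ = 121.89 in, ȳ = 83.73 in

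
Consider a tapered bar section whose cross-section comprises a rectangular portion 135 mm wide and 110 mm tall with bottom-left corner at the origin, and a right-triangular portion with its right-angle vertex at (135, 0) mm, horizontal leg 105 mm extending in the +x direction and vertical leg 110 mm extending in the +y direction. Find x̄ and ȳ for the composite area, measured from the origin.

x̄ = 96.20 mm, ȳ = 49.87 mm

rectangular portion: A = 135 × 110 = 14850.00, centroid at (67.50, 55.00).
triangular portion: A = ½·105·110 = 5775.00, centroid at (170.00, 36.67).
ΣA = 20625.00 mm²
ΣAx̄ = (14850.00)(67.50) + (5775.00)(170.00) = 1984125.00 mm³
ΣAȳ = (14850.00)(55.00) + (5775.00)(36.67) = 1028500.00 mm³
x̄ = 1984125.00 / 20625.00 = 96.20 mm
ȳ = 1028500.00 / 20625.00 = 49.87 mm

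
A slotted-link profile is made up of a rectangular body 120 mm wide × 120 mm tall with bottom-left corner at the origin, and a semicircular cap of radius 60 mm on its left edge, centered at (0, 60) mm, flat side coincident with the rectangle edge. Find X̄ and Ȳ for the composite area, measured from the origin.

X̄ = 35.90 mm, Ȳ = 60.00 mm

rectangular body: A = 120 × 120 = 14400.00, centroid at (60.00, 60.00).
semicircular end: A = ½π·60² = 5654.87, centroid at (-25.46, 60.00).
ΣA = 20054.87 mm²
ΣAX̄ = (14400.00)(60.00) + (5654.87)(-25.46) = 720000.00 mm³
ΣAȲ = (14400.00)(60.00) + (5654.87)(60.00) = 1203292.01 mm³
X̄ = 720000.00 / 20054.87 = 35.90 mm
Ȳ = 1203292.01 / 20054.87 = 60.00 mm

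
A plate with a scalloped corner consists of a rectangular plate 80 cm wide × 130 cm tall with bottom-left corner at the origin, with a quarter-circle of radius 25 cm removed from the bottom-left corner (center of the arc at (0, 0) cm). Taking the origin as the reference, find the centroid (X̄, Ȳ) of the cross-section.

X̄ = 41.46 cm, Ȳ = 67.69 cm

Part | A | x̄ᵢ | ȳᵢ | A·x̄ᵢ | A·ȳᵢ
plate | 10400.00 | 40.00 | 65.00 | 416000.00 | 676000.00
removed quarter-circle | -490.87 | 10.61 | 10.61 | -5208.33 | -5208.33
Σ | 9909.13 |  |  | 410791.67 | 670791.67
X̄ = 410791.67 / 9909.13 = 41.46 cm
Ȳ = 670791.67 / 9909.13 = 67.69 cm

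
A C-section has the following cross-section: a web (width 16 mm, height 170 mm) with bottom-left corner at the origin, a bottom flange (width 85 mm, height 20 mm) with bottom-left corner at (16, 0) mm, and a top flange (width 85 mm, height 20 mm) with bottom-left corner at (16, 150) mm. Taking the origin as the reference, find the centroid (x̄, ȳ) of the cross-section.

Part | A | x̄ᵢ | ȳᵢ | A·x̄ᵢ | A·ȳᵢ
web | 2720.00 | 8.00 | 85.00 | 21760.00 | 231200.00
bottom flange | 1700.00 | 58.50 | 10.00 | 99450.00 | 17000.00
top flange | 1700.00 | 58.50 | 160.00 | 99450.00 | 272000.00
Σ | 6120.00 |  |  | 220660.00 | 520200.00
x̄ = 220660.00 / 6120.00 = 36.06 mm
ȳ = 520200.00 / 6120.00 = 85.00 mm

x̄ = 36.06 mm, ȳ = 85.00 mm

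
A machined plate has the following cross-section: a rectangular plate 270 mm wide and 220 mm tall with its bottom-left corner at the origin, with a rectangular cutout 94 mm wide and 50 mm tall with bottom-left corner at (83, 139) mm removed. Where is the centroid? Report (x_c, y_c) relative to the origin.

plate: A = 270 × 220 = 59400.00, centroid at (135.00, 110.00).
hole: A = −(94 × 50) = -4700.00, centroid at (130.00, 164.00).
ΣA = 54700.00 mm², ΣAx_c = 7408000.00 mm³, ΣAy_c = 5763200.00 mm³.
x_c = 7408000.00/54700.00 = 135.43 mm; y_c = 5763200.00/54700.00 = 105.36 mm.

x_c = 135.43 mm, y_c = 105.36 mm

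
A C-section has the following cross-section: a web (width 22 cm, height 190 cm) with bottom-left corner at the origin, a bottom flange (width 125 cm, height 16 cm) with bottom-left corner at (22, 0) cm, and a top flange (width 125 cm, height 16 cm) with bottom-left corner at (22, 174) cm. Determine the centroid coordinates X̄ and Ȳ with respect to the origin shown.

X̄ = 46.94 cm, Ȳ = 95.00 cm

Part | A | x̄ᵢ | ȳᵢ | A·x̄ᵢ | A·ȳᵢ
web | 4180.00 | 11.00 | 95.00 | 45980.00 | 397100.00
bottom flange | 2000.00 | 84.50 | 8.00 | 169000.00 | 16000.00
top flange | 2000.00 | 84.50 | 182.00 | 169000.00 | 364000.00
Σ | 8180.00 |  |  | 383980.00 | 777100.00
X̄ = 383980.00 / 8180.00 = 46.94 cm
Ȳ = 777100.00 / 8180.00 = 95.00 cm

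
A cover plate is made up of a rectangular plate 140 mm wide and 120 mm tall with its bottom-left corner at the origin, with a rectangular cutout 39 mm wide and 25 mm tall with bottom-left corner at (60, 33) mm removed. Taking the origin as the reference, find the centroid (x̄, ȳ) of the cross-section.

plate: A = 140 × 120 = 16800.00, centroid at (70.00, 60.00).
hole: A = −(39 × 25) = -975.00, centroid at (79.50, 45.50).
ΣA = 15825.00 mm²
ΣAx̄ = (16800.00)(70.00) + (-975.00)(79.50) = 1098487.50 mm³
ΣAȳ = (16800.00)(60.00) + (-975.00)(45.50) = 963637.50 mm³
x̄ = 1098487.50 / 15825.00 = 69.41 mm
ȳ = 963637.50 / 15825.00 = 60.89 mm

x̄ = 69.41 mm, ȳ = 60.89 mm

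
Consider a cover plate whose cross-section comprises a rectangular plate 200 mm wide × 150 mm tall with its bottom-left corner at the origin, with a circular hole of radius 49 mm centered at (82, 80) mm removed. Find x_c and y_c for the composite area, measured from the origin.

x_c = 106.05 mm, y_c = 73.32 mm

plate: A = 200 × 150 = 30000.00, centroid at (100.00, 75.00).
hole: A = −π·49² = -7542.96, centroid at (82.00, 80.00).
ΣA = 22457.04 mm²
ΣAx_c = (30000.00)(100.00) + (-7542.96)(82.00) = 2381476.96 mm³
ΣAy_c = (30000.00)(75.00) + (-7542.96)(80.00) = 1646562.88 mm³
x_c = 2381476.96 / 22457.04 = 106.05 mm
y_c = 1646562.88 / 22457.04 = 73.32 mm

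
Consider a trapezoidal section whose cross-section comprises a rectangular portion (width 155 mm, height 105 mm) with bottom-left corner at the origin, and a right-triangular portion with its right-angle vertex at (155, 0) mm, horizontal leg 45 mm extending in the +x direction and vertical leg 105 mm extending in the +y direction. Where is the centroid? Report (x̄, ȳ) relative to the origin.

rectangular portion: A = 155 × 105 = 16275.00, centroid at (77.50, 52.50).
triangular portion: A = ½·45·105 = 2362.50, centroid at (170.00, 35.00).
ΣA = 18637.50 mm², ΣAx̄ = 1662937.50 mm³, ΣAȳ = 937125.00 mm³.
x̄ = 1662937.50/18637.50 = 89.23 mm; ȳ = 937125.00/18637.50 = 50.28 mm.

x̄ = 89.23 mm, ȳ = 50.28 mm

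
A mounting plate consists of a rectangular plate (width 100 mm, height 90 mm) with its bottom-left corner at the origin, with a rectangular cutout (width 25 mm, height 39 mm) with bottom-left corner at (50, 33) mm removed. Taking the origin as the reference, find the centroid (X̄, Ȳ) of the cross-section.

X̄ = 48.48 mm, Ȳ = 44.09 mm

plate: A = 100 × 90 = 9000.00, centroid at (50.00, 45.00).
hole: A = −(25 × 39) = -975.00, centroid at (62.50, 52.50).
ΣA = 8025.00 mm²
ΣAX̄ = (9000.00)(50.00) + (-975.00)(62.50) = 389062.50 mm³
ΣAȲ = (9000.00)(45.00) + (-975.00)(52.50) = 353812.50 mm³
X̄ = 389062.50 / 8025.00 = 48.48 mm
Ȳ = 353812.50 / 8025.00 = 44.09 mm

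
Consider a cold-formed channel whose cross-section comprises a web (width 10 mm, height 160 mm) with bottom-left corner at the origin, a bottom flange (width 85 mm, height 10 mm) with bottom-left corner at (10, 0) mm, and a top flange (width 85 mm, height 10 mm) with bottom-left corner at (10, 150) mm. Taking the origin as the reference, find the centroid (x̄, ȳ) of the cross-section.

web: A = 10 × 160 = 1600.00, centroid at (5.00, 80.00).
bottom flange: A = 85 × 10 = 850.00, centroid at (52.50, 5.00).
top flange: A = 85 × 10 = 850.00, centroid at (52.50, 155.00).
ΣA = 3300.00 mm²
ΣAx̄ = (1600.00)(5.00) + (850.00)(52.50) + (850.00)(52.50) = 97250.00 mm³
ΣAȳ = (1600.00)(80.00) + (850.00)(5.00) + (850.00)(155.00) = 264000.00 mm³
x̄ = 97250.00 / 3300.00 = 29.47 mm
ȳ = 264000.00 / 3300.00 = 80.00 mm

x̄ = 29.47 mm, ȳ = 80.00 mm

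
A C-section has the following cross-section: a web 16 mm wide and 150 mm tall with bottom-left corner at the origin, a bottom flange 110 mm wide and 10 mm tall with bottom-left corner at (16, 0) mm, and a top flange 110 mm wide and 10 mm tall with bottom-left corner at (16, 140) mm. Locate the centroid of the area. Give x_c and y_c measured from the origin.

web: A = 16 × 150 = 2400.00, centroid at (8.00, 75.00).
bottom flange: A = 110 × 10 = 1100.00, centroid at (71.00, 5.00).
top flange: A = 110 × 10 = 1100.00, centroid at (71.00, 145.00).
ΣA = 4600.00 mm², ΣAx_c = 175400.00 mm³, ΣAy_c = 345000.00 mm³.
x_c = 175400.00/4600.00 = 38.13 mm; y_c = 345000.00/4600.00 = 75.00 mm.

x_c = 38.13 mm, y_c = 75.00 mm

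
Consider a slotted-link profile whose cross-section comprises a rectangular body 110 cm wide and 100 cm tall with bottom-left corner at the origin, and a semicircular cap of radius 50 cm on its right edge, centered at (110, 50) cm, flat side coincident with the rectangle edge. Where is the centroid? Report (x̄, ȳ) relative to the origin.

x̄ = 75.05 cm, ȳ = 50.00 cm

rectangular body: A = 110 × 100 = 11000.00, centroid at (55.00, 50.00).
semicircular end: A = ½π·50² = 3926.99, centroid at (131.22, 50.00).
ΣA = 14926.99 cm², ΣAx̄ = 1120302.32 cm³, ΣAȳ = 746349.54 cm³.
x̄ = 1120302.32/14926.99 = 75.05 cm; ȳ = 746349.54/14926.99 = 50.00 cm.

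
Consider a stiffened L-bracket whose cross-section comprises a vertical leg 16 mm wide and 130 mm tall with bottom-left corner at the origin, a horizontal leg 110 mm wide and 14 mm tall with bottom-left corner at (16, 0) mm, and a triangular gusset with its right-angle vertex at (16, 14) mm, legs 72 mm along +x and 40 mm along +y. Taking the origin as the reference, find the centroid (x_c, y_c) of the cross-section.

x_c = 36.28 mm, y_c = 36.63 mm

Part | A | x̄ᵢ | ȳᵢ | A·x̄ᵢ | A·ȳᵢ
vertical leg | 2080.00 | 8.00 | 65.00 | 16640.00 | 135200.00
horizontal leg | 1540.00 | 71.00 | 7.00 | 109340.00 | 10780.00
gusset | 1440.00 | 40.00 | 27.33 | 57600.00 | 39360.00
Σ | 5060.00 |  |  | 183580.00 | 185340.00
x_c = 183580.00 / 5060.00 = 36.28 mm
y_c = 185340.00 / 5060.00 = 36.63 mm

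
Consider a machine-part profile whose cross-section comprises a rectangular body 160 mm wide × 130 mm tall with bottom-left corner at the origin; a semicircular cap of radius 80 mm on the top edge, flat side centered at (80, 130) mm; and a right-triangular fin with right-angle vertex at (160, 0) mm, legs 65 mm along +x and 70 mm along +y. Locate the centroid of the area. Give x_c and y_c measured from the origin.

Part | A | x̄ᵢ | ȳᵢ | A·x̄ᵢ | A·ȳᵢ
rectangular body | 20800.00 | 80.00 | 65.00 | 1664000.00 | 1352000.00
semicircular top | 10053.10 | 80.00 | 163.95 | 804247.72 | 1648235.88
triangular fin | 2275.00 | 181.67 | 23.33 | 413291.67 | 53083.33
Σ | 33128.10 |  |  | 2881539.39 | 3053319.21
x_c = 2881539.39 / 33128.10 = 86.98 mm
y_c = 3053319.21 / 33128.10 = 92.17 mm

x_c = 86.98 mm, y_c = 92.17 mm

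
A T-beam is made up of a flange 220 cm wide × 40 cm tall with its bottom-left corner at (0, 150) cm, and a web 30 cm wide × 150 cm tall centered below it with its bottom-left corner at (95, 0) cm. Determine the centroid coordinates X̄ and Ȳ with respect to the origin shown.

X̄ = 110.00 cm, Ȳ = 137.86 cm

Part | A | x̄ᵢ | ȳᵢ | A·x̄ᵢ | A·ȳᵢ
web | 4500.00 | 110.00 | 75.00 | 495000.00 | 337500.00
flange | 8800.00 | 110.00 | 170.00 | 968000.00 | 1496000.00
Σ | 13300.00 |  |  | 1463000.00 | 1833500.00
X̄ = 1463000.00 / 13300.00 = 110.00 cm
Ȳ = 1833500.00 / 13300.00 = 137.86 cm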